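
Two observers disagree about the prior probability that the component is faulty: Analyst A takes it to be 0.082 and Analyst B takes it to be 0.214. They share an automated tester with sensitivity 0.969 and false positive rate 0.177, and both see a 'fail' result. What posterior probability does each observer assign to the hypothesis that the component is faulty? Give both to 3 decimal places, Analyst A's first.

The likelihood ratio for a 'fail' result is 0.969/0.177 = 5.4746.
Analyst A: prior odds 0.082/0.918 = 0.089325; posterior odds 0.48901; posterior probability 0.328.
Analyst B: prior odds 0.214/0.786 = 0.27226; posterior odds 1.4905; posterior probability 0.598.

Analyst A: 0.328; Analyst B: 0.598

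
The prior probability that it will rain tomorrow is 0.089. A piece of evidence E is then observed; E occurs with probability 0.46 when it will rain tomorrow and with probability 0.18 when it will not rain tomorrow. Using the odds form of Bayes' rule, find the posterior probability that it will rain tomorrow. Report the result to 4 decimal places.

Posterior probability ≈ 0.1998

Prior odds = 0.089/(1−0.089) = 0.097695. In log-odds, ln(0.097695) = -2.3259.
Add log likelihood ratio: ln(2.5556) = 0.93827.
Posterior log-odds = -1.3876, so posterior odds = exp(-1.3876) = 0.24966. Converting, P(H|E) = 0.24966/1.2497 = 0.1998.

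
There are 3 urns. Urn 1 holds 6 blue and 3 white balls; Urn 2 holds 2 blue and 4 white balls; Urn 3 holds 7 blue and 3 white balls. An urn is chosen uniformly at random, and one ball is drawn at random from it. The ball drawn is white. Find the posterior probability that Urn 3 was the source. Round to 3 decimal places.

Posterior probability ≈ 0.231

Tabulate prior·likelihood by source: [1] prior 0.333333, lik 0.3333, product 0.1111; [2] prior 0.333333, lik 0.6667, product 0.2222; [3] prior 0.333333, lik 0.3, product 0.1000.
Normalizing constant = 0.43333; the posterior for Urn 3 is its product over the sum, 0.1000/0.43333 = 0.231.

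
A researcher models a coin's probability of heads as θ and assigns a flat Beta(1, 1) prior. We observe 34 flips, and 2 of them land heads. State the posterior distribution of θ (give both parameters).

Posterior: Beta(3, 33)

The binomial likelihood is conjugate to the Beta prior: with 2 successes and 32 failures, the posterior is Beta(1+2, 1+32) = Beta(3, 33).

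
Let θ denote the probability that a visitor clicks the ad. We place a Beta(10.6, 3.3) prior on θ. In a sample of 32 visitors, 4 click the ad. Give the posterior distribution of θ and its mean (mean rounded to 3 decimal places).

Posterior: Beta(14.6, 31.3); mean ≈ 0.318

The binomial likelihood is conjugate to the Beta prior: with 4 successes and 28 failures, the posterior is Beta(10.6+4, 3.3+28) = Beta(14.6, 31.3).
Posterior mean = α/(α+β) = 14.6/45.9 = 0.318.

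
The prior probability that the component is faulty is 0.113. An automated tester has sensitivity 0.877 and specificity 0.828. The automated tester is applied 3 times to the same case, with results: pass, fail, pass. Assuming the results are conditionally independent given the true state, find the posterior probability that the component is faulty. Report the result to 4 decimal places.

With H the event that the component is faulty, the joint likelihood of the observed sequence is P(data|H) = 0.123·0.877·0.123 = 0.013268 and P(data|¬H) = 0.828·0.172·0.828 = 0.11792.
Bayes: P(H|data) = 0.113·0.013268 / (0.113·0.013268 + 0.887·0.11792) = 0.0014993/0.10609 = 0.0141.

Posterior P(H) ≈ 0.0141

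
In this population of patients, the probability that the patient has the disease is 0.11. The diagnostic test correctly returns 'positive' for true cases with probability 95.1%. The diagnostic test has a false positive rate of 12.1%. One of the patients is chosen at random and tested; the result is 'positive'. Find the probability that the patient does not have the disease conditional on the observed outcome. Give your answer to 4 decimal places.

Let H be the event that the patient has the disease. P(H) = 0.11, so P(¬H) = 0.89. With E the 'positive' result, P(E|H) = 0.951 and P(E|¬H) = 0.121.
P(E) = 0.951·0.11 + 0.121·0.89 = 0.10461 + 0.10769 = 0.21230.
By Bayes' theorem, P(H|E) = 0.10461 / 0.21230 = 0.4927. Hence P(¬H|E) = 1 − 0.4927 = 0.5073.

P(¬H | E) ≈ 0.5073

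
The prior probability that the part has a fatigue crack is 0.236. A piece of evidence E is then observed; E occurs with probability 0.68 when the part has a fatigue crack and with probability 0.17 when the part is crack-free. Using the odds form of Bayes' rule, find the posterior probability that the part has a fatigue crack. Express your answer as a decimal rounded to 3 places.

Posterior probability ≈ 0.553

Prior odds = 0.236/(1−0.236) = 0.30890.
Likelihood ratio for E = 0.68/0.17 = 4.0000.
Posterior odds = prior odds × LR = 1.2356.
Posterior probability = odds/(1+odds) = 1.2356/2.2356 = 0.553.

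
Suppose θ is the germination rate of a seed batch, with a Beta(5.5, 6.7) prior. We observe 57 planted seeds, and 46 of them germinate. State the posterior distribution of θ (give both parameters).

Observing 46 successes and 11 failures updates Beta(5.5, 6.7) by adding the success and failure counts to the two shape parameters: α = 5.5+46 = 51.5, β = 6.7+11 = 17.7.

Posterior: Beta(51.5, 17.7)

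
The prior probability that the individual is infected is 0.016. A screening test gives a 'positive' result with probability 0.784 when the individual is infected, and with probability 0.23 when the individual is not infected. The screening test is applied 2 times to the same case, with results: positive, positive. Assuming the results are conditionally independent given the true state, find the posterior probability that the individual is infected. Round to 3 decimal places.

Posterior P(H) ≈ 0.159

With H the event that the individual is infected, the joint likelihood of the observed sequence is P(data|H) = 0.784·0.784 = 0.61466 and P(data|¬H) = 0.23·0.23 = 0.052900.
Bayes: P(H|data) = 0.016·0.61466 / (0.016·0.61466 + 0.984·0.052900) = 0.0098345/0.061888 = 0.1589.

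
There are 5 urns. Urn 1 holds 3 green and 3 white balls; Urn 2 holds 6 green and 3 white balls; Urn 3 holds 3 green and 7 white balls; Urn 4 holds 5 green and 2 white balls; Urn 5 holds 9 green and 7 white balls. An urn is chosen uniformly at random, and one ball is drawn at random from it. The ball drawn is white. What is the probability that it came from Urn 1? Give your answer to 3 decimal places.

P(white|Urn 1) = 0.5; P(white|Urn 2) = 0.3333; P(white|Urn 3) = 0.7; P(white|Urn 4) = 0.2857; P(white|Urn 5) = 0.4375.
Prior × likelihood for each source: 0.2·0.5=0.1000, 0.2·0.3333=0.06667, 0.2·0.7=0.1400, 0.2·0.2857=0.05714, 0.2·0.4375=0.08750. Summing gives P(white) = 0.45131.
P(Urn 1 | white) = 0.1000 / 0.45131 = 0.222.

Posterior probability ≈ 0.222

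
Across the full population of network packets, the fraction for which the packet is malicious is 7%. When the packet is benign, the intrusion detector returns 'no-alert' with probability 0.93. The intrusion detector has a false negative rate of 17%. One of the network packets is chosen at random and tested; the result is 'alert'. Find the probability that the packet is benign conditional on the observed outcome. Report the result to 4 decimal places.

Write H for 'the packet is malicious'. Prior odds H:¬H = 0.07/0.93 = 0.075269. For the 'alert' outcome, the likelihood ratio is 0.83/0.07 = 11.857.
Posterior odds = 0.075269 × 11.857 = 0.89247, so P(H|E) = 0.89247/(1+0.89247) = 0.4716. Then P(¬H|E) = 1 − 0.4716 = 0.5284.

P(¬H | E) ≈ 0.5284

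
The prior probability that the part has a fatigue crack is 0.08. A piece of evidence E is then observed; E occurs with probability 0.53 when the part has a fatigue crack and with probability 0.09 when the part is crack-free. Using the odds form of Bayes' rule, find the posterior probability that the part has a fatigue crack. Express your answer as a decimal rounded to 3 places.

Posterior probability ≈ 0.339

Prior odds = 0.08/(1−0.08) = 0.086957.
Likelihood ratio for E = 0.53/0.09 = 5.8889.
Posterior odds = prior odds × LR = 0.51208.
Posterior probability = odds/(1+odds) = 0.51208/1.5121 = 0.339.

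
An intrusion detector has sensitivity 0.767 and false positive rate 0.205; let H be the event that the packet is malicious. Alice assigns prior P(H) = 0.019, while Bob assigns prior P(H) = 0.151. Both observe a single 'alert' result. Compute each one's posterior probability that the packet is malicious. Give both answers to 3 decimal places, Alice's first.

Alice: 0.068; Bob: 0.400

P('+'|H) = 0.767, P('+'|¬H) = 0.205.
Alice: numerator 0.767·0.019 = 0.014573; evidence = 0.014573+0.205·0.981 = 0.21568; posterior = 0.068.
Bob: numerator 0.767·0.151 = 0.11582; evidence = 0.11582+0.205·0.849 = 0.28986; posterior = 0.400.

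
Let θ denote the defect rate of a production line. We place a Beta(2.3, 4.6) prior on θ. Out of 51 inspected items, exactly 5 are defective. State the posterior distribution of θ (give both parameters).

Observing 5 successes and 46 failures updates Beta(2.3, 4.6) by adding the success and failure counts to the two shape parameters: α = 2.3+5 = 7.3, β = 4.6+46 = 50.6.

Posterior: Beta(7.3, 50.6)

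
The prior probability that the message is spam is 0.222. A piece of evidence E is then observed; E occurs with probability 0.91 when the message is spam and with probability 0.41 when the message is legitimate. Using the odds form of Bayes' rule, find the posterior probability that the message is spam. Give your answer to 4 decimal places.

Posterior probability ≈ 0.3878

Prior odds = 0.222/(1−0.222) = 0.28535. In log-odds, ln(0.28535) = -1.2540.
Add log likelihood ratio: ln(2.2195) = 0.79729.
Posterior log-odds = -0.45676, so posterior odds = exp(-0.45676) = 0.63333. Converting, P(H|E) = 0.63333/1.6333 = 0.3878.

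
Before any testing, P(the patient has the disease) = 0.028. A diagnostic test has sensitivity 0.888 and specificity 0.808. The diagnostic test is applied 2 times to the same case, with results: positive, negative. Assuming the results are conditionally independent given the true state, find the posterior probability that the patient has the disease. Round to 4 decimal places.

Posterior P(H) ≈ 0.0181

Let H be the event that the patient has the disease; start with P(H) = 0.028. P('positive'|H) = 0.888, P('positive'|¬H) = 0.192.
Update on result 1 ('positive'): P(H) ← 0.888·0.0280 / (0.888·0.0280 + 0.192·0.9720) = 0.024864/0.21149 = 0.1176.
Update on result 2 ('negative'): P(H) ← 0.112·0.1176 / (0.112·0.1176 + 0.808·0.8824) = 0.013167/0.72617 = 0.0181.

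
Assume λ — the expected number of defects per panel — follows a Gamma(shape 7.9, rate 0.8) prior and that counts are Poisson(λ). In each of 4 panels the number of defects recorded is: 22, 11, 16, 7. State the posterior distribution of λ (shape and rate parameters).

Total count ∑xᵢ = 56 over n = 4 panels.
Gamma is conjugate to the Poisson likelihood: posterior is Gamma(shape = 7.9+56 = 63.9, rate = 0.8+4 = 4.8).

Posterior: Gamma(shape=63.9, rate=4.8)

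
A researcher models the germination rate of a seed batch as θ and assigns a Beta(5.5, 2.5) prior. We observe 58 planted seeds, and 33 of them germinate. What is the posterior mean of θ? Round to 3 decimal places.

Observing 33 successes and 25 failures updates Beta(5.5, 2.5) by adding the success and failure counts to the two shape parameters: α = 5.5+33 = 38.5, β = 2.5+25 = 27.5.
E[θ | data] = 38.5/(38.5+27.5) = 0.583.

Posterior mean ≈ 0.583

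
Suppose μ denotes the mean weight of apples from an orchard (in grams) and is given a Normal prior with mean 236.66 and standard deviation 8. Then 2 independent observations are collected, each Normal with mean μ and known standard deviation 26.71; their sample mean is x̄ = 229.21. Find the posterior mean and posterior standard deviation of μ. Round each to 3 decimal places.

With known σ, the Normal prior is conjugate. Weight on the data is w = (n/σ²)/(n/σ² + 1/τ₀²) = 0.00280338/(0.00280338+0.0156250) = 0.15212.
Posterior mean = w·x̄ + (1−w)·μ₀ = 0.15212·229.21 + 0.84788·236.66 = 235.527. Posterior variance = 1/(0.00280338+0.0156250) = 54.2641, so SD = 7.366.

Posterior mean ≈ 235.527; posterior SD ≈ 7.366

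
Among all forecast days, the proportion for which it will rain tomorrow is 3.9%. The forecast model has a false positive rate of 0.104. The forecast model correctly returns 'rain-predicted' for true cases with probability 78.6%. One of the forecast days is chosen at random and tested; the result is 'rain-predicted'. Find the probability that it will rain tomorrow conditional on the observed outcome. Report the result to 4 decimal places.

Let H be the event that it will rain tomorrow. P(H) = 0.039, so P(¬H) = 0.961. With E the 'rain-predicted' result, P(E|H) = 0.786 and P(E|¬H) = 0.104.
P(E) = 0.786·0.039 + 0.104·0.961 = 0.030654 + 0.099944 = 0.13060.
By Bayes' theorem, P(H|E) = 0.030654 / 0.13060 = 0.2347.

P(H | E) ≈ 0.2347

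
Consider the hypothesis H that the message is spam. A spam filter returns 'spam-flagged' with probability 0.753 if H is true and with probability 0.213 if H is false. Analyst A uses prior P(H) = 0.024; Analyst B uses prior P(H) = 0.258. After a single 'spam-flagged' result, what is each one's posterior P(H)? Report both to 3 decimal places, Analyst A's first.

Analyst A: 0.080; Analyst B: 0.551

P('+'|H) = 0.753, P('+'|¬H) = 0.213.
Analyst A: numerator 0.753·0.024 = 0.018072; evidence = 0.018072+0.213·0.976 = 0.22596; posterior = 0.080.
Analyst B: numerator 0.753·0.258 = 0.19427; evidence = 0.19427+0.213·0.742 = 0.35232; posterior = 0.551.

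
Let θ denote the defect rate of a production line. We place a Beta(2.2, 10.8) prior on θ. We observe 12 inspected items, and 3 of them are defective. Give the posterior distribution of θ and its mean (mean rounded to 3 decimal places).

The binomial likelihood is conjugate to the Beta prior: with 3 successes and 9 failures, the posterior is Beta(2.2+3, 10.8+9) = Beta(5.2, 19.8).
E[θ | data] = 5.2/(5.2+19.8) = 0.208.

Posterior: Beta(5.2, 19.8); mean ≈ 0.208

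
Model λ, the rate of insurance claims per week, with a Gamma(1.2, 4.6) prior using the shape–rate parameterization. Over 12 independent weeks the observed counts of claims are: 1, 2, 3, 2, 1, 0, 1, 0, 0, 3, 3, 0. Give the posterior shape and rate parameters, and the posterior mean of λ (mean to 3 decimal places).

Total count ∑xᵢ = 16 over n = 12 weeks.
Gamma is conjugate to the Poisson likelihood: posterior is Gamma(shape = 1.2+16 = 17.2, rate = 4.6+12 = 16.6).
Posterior mean = shape/rate = 17.2/16.6 = 1.036.

Posterior: Gamma(shape=17.2, rate=16.6); mean ≈ 1.036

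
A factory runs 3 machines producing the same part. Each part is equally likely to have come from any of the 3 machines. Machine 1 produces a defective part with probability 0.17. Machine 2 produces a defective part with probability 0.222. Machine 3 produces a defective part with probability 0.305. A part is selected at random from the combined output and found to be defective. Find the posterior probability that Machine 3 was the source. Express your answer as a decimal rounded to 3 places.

P(defective|M1) = 0.17; P(defective|M2) = 0.222; P(defective|M3) = 0.305.
Prior × likelihood for each source: 0.333333·0.17=0.05667, 0.333333·0.222=0.07400, 0.333333·0.305=0.1017. Summing gives P(defective) = 0.23233.
P(Machine 3 | defective) = 0.1017 / 0.23233 = 0.438.

Posterior probability ≈ 0.438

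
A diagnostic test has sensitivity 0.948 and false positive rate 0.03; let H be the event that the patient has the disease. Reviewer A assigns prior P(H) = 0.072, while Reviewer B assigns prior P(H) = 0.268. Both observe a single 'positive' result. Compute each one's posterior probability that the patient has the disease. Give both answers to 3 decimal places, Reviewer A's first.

Reviewer A: 0.710; Reviewer B: 0.920

P('+'|H) = 0.948, P('+'|¬H) = 0.03.
Reviewer A: numerator 0.948·0.072 = 0.068256; evidence = 0.068256+0.03·0.928 = 0.096096; posterior = 0.710.
Reviewer B: numerator 0.948·0.268 = 0.25406; evidence = 0.25406+0.03·0.732 = 0.27602; posterior = 0.920.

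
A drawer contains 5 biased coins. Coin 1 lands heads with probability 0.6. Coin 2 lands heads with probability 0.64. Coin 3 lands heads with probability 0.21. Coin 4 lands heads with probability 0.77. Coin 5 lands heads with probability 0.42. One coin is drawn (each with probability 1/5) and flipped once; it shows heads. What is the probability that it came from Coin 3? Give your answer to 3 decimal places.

P(heads|C1) = 0.6; P(heads|C2) = 0.64; P(heads|C3) = 0.21; P(heads|C4) = 0.77; P(heads|C5) = 0.42.
Prior × likelihood for each source: 0.2·0.6=0.1200, 0.2·0.64=0.1280, 0.2·0.21=0.04200, 0.2·0.77=0.1540, 0.2·0.42=0.08400. Summing gives P(heads) = 0.52800.
P(Coin 3 | heads) = 0.04200 / 0.52800 = 0.080.

Posterior probability ≈ 0.080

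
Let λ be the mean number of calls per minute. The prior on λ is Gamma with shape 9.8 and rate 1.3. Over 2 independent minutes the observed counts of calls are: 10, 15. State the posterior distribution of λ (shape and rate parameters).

Posterior: Gamma(shape=34.8, rate=3.3)

Total count ∑xᵢ = 25 over n = 2 minutes.
Gamma is conjugate to the Poisson likelihood: posterior is Gamma(shape = 9.8+25 = 34.8, rate = 1.3+2 = 3.3).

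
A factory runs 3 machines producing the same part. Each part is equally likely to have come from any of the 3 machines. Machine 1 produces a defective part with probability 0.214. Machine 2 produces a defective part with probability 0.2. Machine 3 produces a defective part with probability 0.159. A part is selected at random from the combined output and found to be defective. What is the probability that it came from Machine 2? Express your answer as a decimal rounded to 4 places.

Posterior probability ≈ 0.3490

Tabulate prior·likelihood by source: [1] prior 0.333333, lik 0.214, product 0.07133; [2] prior 0.333333, lik 0.2, product 0.06667; [3] prior 0.333333, lik 0.159, product 0.05300.
Normalizing constant = 0.19100; the posterior for Machine 2 is its product over the sum, 0.06667/0.19100 = 0.3490.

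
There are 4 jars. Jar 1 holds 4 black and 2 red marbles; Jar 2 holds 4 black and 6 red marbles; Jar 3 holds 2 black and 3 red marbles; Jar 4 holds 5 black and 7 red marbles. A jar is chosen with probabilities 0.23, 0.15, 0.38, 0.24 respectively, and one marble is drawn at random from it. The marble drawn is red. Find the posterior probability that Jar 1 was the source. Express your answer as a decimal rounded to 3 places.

Posterior probability ≈ 0.143

P(red|Jar 1) = 0.3333; P(red|Jar 2) = 0.6; P(red|Jar 3) = 0.6; P(red|Jar 4) = 0.5833.
Prior × likelihood for each source: 0.23·0.3333=0.07667, 0.15·0.6=0.09000, 0.38·0.6=0.2280, 0.24·0.5833=0.1400. Summing gives P(red) = 0.53467.
P(Jar 1 | red) = 0.07667 / 0.53467 = 0.143.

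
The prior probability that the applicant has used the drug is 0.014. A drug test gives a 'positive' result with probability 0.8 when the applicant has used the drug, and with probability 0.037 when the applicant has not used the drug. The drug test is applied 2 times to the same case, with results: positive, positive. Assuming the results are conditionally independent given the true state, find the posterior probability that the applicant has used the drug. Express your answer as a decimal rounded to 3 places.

With H the event that the applicant has used the drug, the joint likelihood of the observed sequence is P(data|H) = 0.8·0.8 = 0.64000 and P(data|¬H) = 0.037·0.037 = 0.0013690.
Bayes: P(H|data) = 0.014·0.64000 / (0.014·0.64000 + 0.986·0.0013690) = 0.0089600/0.010310 = 0.8691.

Posterior P(H) ≈ 0.869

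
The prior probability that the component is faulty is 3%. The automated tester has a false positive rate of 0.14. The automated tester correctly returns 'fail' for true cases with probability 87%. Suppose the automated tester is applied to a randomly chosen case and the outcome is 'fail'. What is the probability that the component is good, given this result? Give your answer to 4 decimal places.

Write H for 'the component is faulty'. Prior odds H:¬H = 0.03/0.97 = 0.030928. For the 'fail' outcome, the likelihood ratio is 0.87/0.14 = 6.2143.
Posterior odds = 0.030928 × 6.2143 = 0.19219, so P(H|E) = 0.19219/(1+0.19219) = 0.1612. Then P(¬H|E) = 1 − 0.1612 = 0.8388.

P(¬H | E) ≈ 0.8388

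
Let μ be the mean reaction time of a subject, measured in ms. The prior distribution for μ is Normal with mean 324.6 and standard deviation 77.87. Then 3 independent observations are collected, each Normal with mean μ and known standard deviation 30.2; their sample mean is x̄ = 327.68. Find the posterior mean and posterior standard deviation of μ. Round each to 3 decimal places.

Posterior mean ≈ 327.533; posterior SD ≈ 17.015

Prior precision 1/τ₀² = 1/77.87² = 0.00016491; data precision n/σ² = 3/30.2² = 0.00328933.
Posterior precision = 0.00016491 + 0.00328933 = 0.00345424, giving posterior SD = 1/√0.00345424 = 17.015.
Posterior mean = (0.00016491·324.6 + 0.00328933·327.68) / 0.00345424 = 327.533.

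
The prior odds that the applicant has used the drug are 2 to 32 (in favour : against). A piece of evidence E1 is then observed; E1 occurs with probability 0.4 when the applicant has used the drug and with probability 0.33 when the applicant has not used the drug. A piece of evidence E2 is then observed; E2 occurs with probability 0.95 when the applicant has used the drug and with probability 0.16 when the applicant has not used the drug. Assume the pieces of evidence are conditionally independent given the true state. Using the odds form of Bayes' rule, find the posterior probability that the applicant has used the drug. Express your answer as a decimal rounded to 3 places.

Prior odds = 2/32 = 0.062500.
Likelihood ratio for E1 = 0.4/0.33 = 1.2121.
Likelihood ratio for E2 = 0.95/0.16 = 5.9375.
Posterior odds = prior odds × LR₁ × LR₂ = 0.44981.
Posterior probability = odds/(1+odds) = 0.44981/1.4498 = 0.310.

Posterior probability ≈ 0.310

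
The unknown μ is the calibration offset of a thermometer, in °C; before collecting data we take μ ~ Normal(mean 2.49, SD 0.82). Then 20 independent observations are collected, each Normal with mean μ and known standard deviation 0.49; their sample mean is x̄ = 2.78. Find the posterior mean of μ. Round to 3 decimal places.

Posterior mean ≈ 2.775

With known σ, the Normal prior is conjugate. Weight on the data is w = (n/σ²)/(n/σ² + 1/τ₀²) = 83.2986/(83.2986+1.48721) = 0.98246.
Posterior mean = w·x̄ + (1−w)·μ₀ = 0.98246·2.78 + 0.017541·2.49 = 2.775.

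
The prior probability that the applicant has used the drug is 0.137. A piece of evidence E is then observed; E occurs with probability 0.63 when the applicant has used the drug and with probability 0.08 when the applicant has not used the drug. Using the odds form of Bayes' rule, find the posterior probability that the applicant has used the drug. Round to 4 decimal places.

Posterior probability ≈ 0.5556

Prior odds = 0.137/(1−0.137) = 0.15875.
Likelihood ratio for E = 0.63/0.08 = 7.8750.
Posterior odds = prior odds × LR = 1.2501.
Posterior probability = odds/(1+odds) = 1.2501/2.2501 = 0.5556.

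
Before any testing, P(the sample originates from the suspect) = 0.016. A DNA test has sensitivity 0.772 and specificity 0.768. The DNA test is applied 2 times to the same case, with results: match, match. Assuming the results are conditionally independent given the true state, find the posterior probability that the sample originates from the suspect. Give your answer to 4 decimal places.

Let H be the event that the sample originates from the suspect; start with P(H) = 0.016. P('match'|H) = 0.772, P('match'|¬H) = 0.232.
Update on result 1 ('match'): P(H) ← 0.772·0.0160 / (0.772·0.0160 + 0.232·0.9840) = 0.012352/0.24064 = 0.0513.
Update on result 2 ('match'): P(H) ← 0.772·0.0513 / (0.772·0.0513 + 0.232·0.9487) = 0.039627/0.25972 = 0.1526.

Posterior P(H) ≈ 0.1526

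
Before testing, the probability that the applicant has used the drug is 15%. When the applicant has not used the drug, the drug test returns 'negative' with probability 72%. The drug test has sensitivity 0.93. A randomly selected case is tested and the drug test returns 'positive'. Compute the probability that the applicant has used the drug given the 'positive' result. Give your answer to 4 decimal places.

P(H | E) ≈ 0.3695

Let H be the event that the applicant has used the drug. P(H) = 0.15, so P(¬H) = 0.85. With E the 'positive' result, P(E|H) = 0.93 and P(E|¬H) = 0.28.
P(E) = 0.93·0.15 + 0.28·0.85 = 0.13950 + 0.23800 = 0.37750.
By Bayes' theorem, P(H|E) = 0.13950 / 0.37750 = 0.3695.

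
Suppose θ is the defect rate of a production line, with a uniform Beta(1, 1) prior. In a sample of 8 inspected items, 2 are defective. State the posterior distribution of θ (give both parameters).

Observing 2 successes and 6 failures updates Beta(1, 1) by adding the success and failure counts to the two shape parameters: α = 1+2 = 3, β = 1+6 = 7.

Posterior: Beta(3, 7)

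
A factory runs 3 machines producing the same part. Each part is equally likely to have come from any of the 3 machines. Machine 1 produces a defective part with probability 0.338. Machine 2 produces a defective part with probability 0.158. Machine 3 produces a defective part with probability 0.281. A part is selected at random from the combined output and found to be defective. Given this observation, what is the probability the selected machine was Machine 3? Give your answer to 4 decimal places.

Tabulate prior·likelihood by source: [1] prior 0.333333, lik 0.338, product 0.1127; [2] prior 0.333333, lik 0.158, product 0.05267; [3] prior 0.333333, lik 0.281, product 0.09367.
Normalizing constant = 0.25900; the posterior for Machine 3 is its product over the sum, 0.09367/0.25900 = 0.3616.

Posterior probability ≈ 0.3616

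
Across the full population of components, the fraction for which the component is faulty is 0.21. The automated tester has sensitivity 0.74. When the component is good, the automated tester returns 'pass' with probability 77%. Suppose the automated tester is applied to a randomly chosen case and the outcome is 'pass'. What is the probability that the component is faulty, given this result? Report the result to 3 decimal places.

Write H for 'the component is faulty'. Prior odds H:¬H = 0.21/0.79 = 0.26582. For the 'pass' outcome, the likelihood ratio is 0.26/0.77 = 0.33766.
Posterior odds = 0.26582 × 0.33766 = 0.089758, so P(H|E) = 0.089758/(1+0.089758) = 0.082.

P(H | E) ≈ 0.082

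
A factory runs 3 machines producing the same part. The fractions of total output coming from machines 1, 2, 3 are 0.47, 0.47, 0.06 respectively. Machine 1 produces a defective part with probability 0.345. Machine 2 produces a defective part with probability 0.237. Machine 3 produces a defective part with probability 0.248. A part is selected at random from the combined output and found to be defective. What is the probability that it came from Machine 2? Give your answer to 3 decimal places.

Tabulate prior·likelihood by source: [1] prior 0.47, lik 0.345, product 0.1621; [2] prior 0.47, lik 0.237, product 0.1114; [3] prior 0.06, lik 0.248, product 0.01488.
Normalizing constant = 0.28842; the posterior for Machine 2 is its product over the sum, 0.1114/0.28842 = 0.386.

Posterior probability ≈ 0.386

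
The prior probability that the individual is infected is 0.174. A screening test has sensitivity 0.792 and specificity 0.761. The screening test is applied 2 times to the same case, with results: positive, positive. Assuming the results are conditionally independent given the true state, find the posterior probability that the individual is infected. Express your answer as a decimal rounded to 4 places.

Posterior P(H) ≈ 0.6982

With H the event that the individual is infected, the joint likelihood of the observed sequence is P(data|H) = 0.792·0.792 = 0.62726 and P(data|¬H) = 0.239·0.239 = 0.057121.
Bayes: P(H|data) = 0.174·0.62726 / (0.174·0.62726 + 0.826·0.057121) = 0.10914/0.15633 = 0.6982.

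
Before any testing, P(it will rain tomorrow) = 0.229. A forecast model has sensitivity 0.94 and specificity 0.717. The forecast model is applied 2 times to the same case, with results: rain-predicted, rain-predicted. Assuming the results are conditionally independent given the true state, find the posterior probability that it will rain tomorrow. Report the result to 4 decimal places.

With H the event that it will rain tomorrow, the joint likelihood of the observed sequence is P(data|H) = 0.94·0.94 = 0.88360 and P(data|¬H) = 0.283·0.283 = 0.080089.
Bayes: P(H|data) = 0.229·0.88360 / (0.229·0.88360 + 0.771·0.080089) = 0.20234/0.26409 = 0.7662.

Posterior P(H) ≈ 0.7662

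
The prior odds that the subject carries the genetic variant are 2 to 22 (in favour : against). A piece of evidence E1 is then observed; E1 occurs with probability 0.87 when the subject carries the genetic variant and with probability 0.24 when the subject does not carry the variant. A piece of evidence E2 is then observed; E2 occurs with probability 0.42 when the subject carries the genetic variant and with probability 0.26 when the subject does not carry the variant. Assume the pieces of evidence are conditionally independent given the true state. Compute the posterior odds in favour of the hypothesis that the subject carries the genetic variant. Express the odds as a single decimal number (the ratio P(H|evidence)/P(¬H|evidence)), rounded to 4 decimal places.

Posterior odds ≈ 0.5323

Prior odds = 2/22 = 0.090909.
Likelihood ratio for E1 = 0.87/0.24 = 3.6250.
Likelihood ratio for E2 = 0.42/0.26 = 1.6154.
Posterior odds = prior odds × LR₁ × LR₂ = 0.53234.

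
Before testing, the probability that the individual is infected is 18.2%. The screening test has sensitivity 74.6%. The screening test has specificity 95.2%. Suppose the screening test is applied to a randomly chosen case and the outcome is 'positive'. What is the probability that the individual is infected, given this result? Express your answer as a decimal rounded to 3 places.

Write H for 'the individual is infected'. Prior odds H:¬H = 0.182/0.818 = 0.22249. For the 'positive' outcome, the likelihood ratio is 0.746/0.048 = 15.542.
Posterior odds = 0.22249 × 15.542 = 3.4579, so P(H|E) = 3.4579/(1+3.4579) = 0.776.

P(H | E) ≈ 0.776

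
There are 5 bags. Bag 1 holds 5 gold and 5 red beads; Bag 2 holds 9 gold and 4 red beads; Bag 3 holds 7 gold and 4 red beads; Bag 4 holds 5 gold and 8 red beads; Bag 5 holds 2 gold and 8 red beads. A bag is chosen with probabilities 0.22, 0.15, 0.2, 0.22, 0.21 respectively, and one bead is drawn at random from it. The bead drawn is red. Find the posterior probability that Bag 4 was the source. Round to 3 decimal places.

P(red|Bag 1) = 0.5; P(red|Bag 2) = 0.3077; P(red|Bag 3) = 0.3636; P(red|Bag 4) = 0.6154; P(red|Bag 5) = 0.8.
Prior × likelihood for each source: 0.22·0.5=0.1100, 0.15·0.3077=0.04615, 0.2·0.3636=0.07273, 0.22·0.6154=0.1354, 0.21·0.8=0.1680. Summing gives P(red) = 0.53227.
P(Bag 4 | red) = 0.1354 / 0.53227 = 0.254.

Posterior probability ≈ 0.254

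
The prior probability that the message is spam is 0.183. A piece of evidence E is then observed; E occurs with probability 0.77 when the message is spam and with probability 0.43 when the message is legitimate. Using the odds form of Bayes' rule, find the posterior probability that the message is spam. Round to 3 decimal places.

Posterior probability ≈ 0.286

Prior odds = 0.183/(1−0.183) = 0.22399. In log-odds, ln(0.22399) = -1.4962.
Add log likelihood ratio: ln(1.7907) = 0.58261.
Posterior log-odds = -0.91355, so posterior odds = exp(-0.91355) = 0.40110. Converting, P(H|E) = 0.40110/1.4011 = 0.286.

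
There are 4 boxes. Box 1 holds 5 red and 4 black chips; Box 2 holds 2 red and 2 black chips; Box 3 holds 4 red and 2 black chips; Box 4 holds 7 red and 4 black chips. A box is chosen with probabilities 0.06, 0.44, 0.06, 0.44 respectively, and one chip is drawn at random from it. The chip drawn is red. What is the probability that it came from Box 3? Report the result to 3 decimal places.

Posterior probability ≈ 0.070

P(red|Box 1) = 0.5556; P(red|Box 2) = 0.5; P(red|Box 3) = 0.6667; P(red|Box 4) = 0.6364.
Prior × likelihood for each source: 0.06·0.5556=0.03333, 0.44·0.5=0.2200, 0.06·0.6667=0.04000, 0.44·0.6364=0.2800. Summing gives P(red) = 0.57333.
P(Box 3 | red) = 0.04000 / 0.57333 = 0.070.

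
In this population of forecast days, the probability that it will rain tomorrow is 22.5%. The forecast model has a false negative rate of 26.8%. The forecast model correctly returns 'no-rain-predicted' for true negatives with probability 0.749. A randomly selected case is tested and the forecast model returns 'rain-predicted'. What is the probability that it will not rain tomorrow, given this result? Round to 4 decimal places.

Write H for 'it will rain tomorrow'. Prior odds H:¬H = 0.225/0.775 = 0.29032. For the 'rain-predicted' outcome, the likelihood ratio is 0.732/0.251 = 2.9163.
Posterior odds = 0.29032 × 2.9163 = 0.84668, so P(H|E) = 0.84668/(1+0.84668) = 0.4585. Then P(¬H|E) = 1 − 0.4585 = 0.5415.

P(¬H | E) ≈ 0.5415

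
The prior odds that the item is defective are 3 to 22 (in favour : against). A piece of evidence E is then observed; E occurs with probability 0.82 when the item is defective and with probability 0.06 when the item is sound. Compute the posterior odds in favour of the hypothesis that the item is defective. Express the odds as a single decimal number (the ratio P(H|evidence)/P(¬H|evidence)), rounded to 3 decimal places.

Prior odds = 3/22 = 0.13636.
Likelihood ratio for E = 0.82/0.06 = 13.667.
Posterior odds = prior odds × LR = 1.8636.

Posterior odds ≈ 1.864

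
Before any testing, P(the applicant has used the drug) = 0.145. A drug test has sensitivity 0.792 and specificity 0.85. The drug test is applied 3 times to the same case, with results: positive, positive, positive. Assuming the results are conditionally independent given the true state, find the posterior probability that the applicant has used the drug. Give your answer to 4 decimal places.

Let H be the event that the applicant has used the drug; start with P(H) = 0.145. P('positive'|H) = 0.792, P('positive'|¬H) = 0.15.
Update on result 1 ('positive'): P(H) ← 0.792·0.1450 / (0.792·0.1450 + 0.15·0.8550) = 0.11484/0.24309 = 0.4724.
Update on result 2 ('positive'): P(H) ← 0.792·0.4724 / (0.792·0.4724 + 0.15·0.5276) = 0.37415/0.45329 = 0.8254.
Update on result 3 ('positive'): P(H) ← 0.792·0.8254 / (0.792·0.8254 + 0.15·0.1746) = 0.65373/0.67992 = 0.9615.

Posterior P(H) ≈ 0.9615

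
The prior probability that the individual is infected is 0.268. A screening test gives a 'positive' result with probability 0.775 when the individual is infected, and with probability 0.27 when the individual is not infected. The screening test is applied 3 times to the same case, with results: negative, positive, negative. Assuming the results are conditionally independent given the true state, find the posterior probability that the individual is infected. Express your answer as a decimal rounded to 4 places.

With H the event that the individual is infected, the joint likelihood of the observed sequence is P(data|H) = 0.225·0.775·0.225 = 0.039234 and P(data|¬H) = 0.73·0.27·0.73 = 0.14388.
Bayes: P(H|data) = 0.268·0.039234 / (0.268·0.039234 + 0.732·0.14388) = 0.010515/0.11584 = 0.0908.

Posterior P(H) ≈ 0.0908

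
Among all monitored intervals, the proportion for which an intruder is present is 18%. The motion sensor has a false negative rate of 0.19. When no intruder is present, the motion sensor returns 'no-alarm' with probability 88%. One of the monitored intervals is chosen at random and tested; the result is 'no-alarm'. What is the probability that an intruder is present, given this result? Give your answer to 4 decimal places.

Let H be the event that an intruder is present. P(H) = 0.18, so P(¬H) = 0.82. With E the 'no-alarm' result, P(E|H) = 0.19 and P(E|¬H) = 0.88.
P(E) = 0.19·0.18 + 0.88·0.82 = 0.034200 + 0.72160 = 0.75580.
By Bayes' theorem, P(H|E) = 0.034200 / 0.75580 = 0.0453.

P(H | E) ≈ 0.0453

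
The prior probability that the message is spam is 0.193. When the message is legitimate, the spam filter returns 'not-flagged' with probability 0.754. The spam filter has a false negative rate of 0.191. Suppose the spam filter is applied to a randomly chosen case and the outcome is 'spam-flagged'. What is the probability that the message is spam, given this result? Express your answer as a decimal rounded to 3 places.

Write H for 'the message is spam'. Prior odds H:¬H = 0.193/0.807 = 0.23916. For the 'spam-flagged' outcome, the likelihood ratio is 0.809/0.246 = 3.2886.
Posterior odds = 0.23916 × 3.2886 = 0.78650, so P(H|E) = 0.78650/(1+0.78650) = 0.440.

P(H | E) ≈ 0.440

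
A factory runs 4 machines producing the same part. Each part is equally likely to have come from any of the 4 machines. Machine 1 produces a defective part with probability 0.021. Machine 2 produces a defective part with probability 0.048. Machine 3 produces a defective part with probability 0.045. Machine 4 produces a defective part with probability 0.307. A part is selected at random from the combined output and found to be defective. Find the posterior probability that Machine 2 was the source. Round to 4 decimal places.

Posterior probability ≈ 0.1140

Tabulate prior·likelihood by source: [1] prior 0.25, lik 0.021, product 0.005250; [2] prior 0.25, lik 0.048, product 0.01200; [3] prior 0.25, lik 0.045, product 0.01125; [4] prior 0.25, lik 0.307, product 0.07675.
Normalizing constant = 0.10525; the posterior for Machine 2 is its product over the sum, 0.01200/0.10525 = 0.1140.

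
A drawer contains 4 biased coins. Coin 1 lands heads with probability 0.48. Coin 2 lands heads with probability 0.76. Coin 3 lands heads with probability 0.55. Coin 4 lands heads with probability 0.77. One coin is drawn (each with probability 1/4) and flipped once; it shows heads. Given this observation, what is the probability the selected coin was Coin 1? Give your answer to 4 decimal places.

Tabulate prior·likelihood by source: [1] prior 0.25, lik 0.48, product 0.1200; [2] prior 0.25, lik 0.76, product 0.1900; [3] prior 0.25, lik 0.55, product 0.1375; [4] prior 0.25, lik 0.77, product 0.1925.
Normalizing constant = 0.64000; the posterior for Coin 1 is its product over the sum, 0.1200/0.64000 = 0.1875.

Posterior probability ≈ 0.1875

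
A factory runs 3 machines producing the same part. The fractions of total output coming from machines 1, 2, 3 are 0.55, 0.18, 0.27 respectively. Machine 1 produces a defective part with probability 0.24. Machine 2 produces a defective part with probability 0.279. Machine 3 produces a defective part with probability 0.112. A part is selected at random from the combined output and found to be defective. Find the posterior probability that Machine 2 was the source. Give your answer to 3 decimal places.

Posterior probability ≈ 0.236

P(defective|M1) = 0.24; P(defective|M2) = 0.279; P(defective|M3) = 0.112.
Prior × likelihood for each source: 0.55·0.24=0.1320, 0.18·0.279=0.05022, 0.27·0.112=0.03024. Summing gives P(defective) = 0.21246.
P(Machine 2 | defective) = 0.05022 / 0.21246 = 0.236.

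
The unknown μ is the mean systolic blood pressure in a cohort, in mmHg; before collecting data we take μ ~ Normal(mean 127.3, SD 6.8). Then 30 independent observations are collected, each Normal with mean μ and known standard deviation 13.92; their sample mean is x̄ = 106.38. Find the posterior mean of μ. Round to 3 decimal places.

With known σ, the Normal prior is conjugate. Weight on the data is w = (n/σ²)/(n/σ² + 1/τ₀²) = 0.154826/(0.154826+0.0216263) = 0.87744.
Posterior mean = w·x̄ + (1−w)·μ₀ = 0.87744·106.38 + 0.12256·127.3 = 108.944.

Posterior mean ≈ 108.944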